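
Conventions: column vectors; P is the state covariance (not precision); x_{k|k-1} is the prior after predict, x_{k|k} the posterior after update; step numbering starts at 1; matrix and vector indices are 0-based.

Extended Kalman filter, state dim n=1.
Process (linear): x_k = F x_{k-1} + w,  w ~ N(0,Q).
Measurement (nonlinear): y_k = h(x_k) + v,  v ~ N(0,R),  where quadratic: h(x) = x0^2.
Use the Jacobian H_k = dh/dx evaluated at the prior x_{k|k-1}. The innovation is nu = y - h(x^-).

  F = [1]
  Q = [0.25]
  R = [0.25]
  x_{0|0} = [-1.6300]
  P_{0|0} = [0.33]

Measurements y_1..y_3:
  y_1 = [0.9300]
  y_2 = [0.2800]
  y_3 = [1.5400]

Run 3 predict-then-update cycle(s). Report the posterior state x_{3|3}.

x_post = [-1.2221]

step 1: x^-=[-1.6300]  P^-=[0.5800]  H_jac=[-3.2600]  S=[6.4140]  K=[-0.2948]  nu=[-1.7269]  x^+=[-1.1209]  P^+=[0.0226]
step 2: x^-=[-1.1209]  P^-=[0.2726]  H_jac=[-2.2418]  S=[1.6201]  K=[-0.3772]  nu=[-0.9765]  x^+=[-0.7526]  P^+=[0.0421]
step 3: x^-=[-0.7526]  P^-=[0.2921]  H_jac=[-1.5051]  S=[0.9117]  K=[-0.4822]  nu=[0.9736]  x^+=[-1.2221]  P^+=[0.0801]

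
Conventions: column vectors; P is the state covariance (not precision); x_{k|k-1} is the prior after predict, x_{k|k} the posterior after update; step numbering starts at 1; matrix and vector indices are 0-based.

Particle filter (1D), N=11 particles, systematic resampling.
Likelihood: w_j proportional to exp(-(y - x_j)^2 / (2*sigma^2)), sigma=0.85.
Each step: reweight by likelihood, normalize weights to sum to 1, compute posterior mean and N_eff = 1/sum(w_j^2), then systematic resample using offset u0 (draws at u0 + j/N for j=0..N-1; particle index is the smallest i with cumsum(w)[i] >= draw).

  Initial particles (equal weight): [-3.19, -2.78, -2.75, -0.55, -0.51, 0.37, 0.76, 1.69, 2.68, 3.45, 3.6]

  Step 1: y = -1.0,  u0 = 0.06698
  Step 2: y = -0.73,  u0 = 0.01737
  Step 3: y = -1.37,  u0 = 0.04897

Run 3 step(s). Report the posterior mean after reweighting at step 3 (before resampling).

post_mean = -0.5128

step 1: w=[0.0152, 0.0469, 0.0504, 0.3651, 0.3557, 0.1146, 0.0492, 0.0028, 0.0000, 0.0000, 0.0000]  mean=-0.6151  Neff=3.5669  idx=[2, 3, 3, 3, 3, 4, 4, 4, 4, 5, 6]
step 2: w=[0.0070, 0.1152, 0.1152, 0.1152, 0.1152, 0.1139, 0.1139, 0.1139, 0.1139, 0.0510, 0.0254]  mean=-0.4670  Neff=9.2313  idx=[1, 1, 2, 3, 4, 5, 5, 6, 7, 8, 9]
step 3: w=[0.1003, 0.1003, 0.1003, 0.1003, 0.1003, 0.0958, 0.0958, 0.0958, 0.0958, 0.0958, 0.0197]  mean=-0.5128  Neff=10.3578  idx=[0, 1, 2, 3, 4, 5, 5, 6, 7, 8, 9]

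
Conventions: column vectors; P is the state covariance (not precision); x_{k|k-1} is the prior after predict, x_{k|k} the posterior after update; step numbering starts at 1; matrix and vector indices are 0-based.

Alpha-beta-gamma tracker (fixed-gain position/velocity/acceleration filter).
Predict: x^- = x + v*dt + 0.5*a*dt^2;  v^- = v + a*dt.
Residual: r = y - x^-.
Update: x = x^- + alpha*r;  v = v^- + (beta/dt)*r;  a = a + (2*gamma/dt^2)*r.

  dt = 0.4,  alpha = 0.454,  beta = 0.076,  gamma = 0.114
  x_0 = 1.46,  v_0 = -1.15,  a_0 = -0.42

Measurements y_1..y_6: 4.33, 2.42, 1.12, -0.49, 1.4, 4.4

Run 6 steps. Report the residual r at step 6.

resid = 2.9846

step 1: x_pred=0.9664  r=3.3636  x^+=2.4935  v^+=-0.6789  a^+=4.3731
step 2: x_pred=2.5718  r=-0.1518  x^+=2.5029  v^+=1.0415  a^+=4.1569
step 3: x_pred=3.2520  r=-2.1320  x^+=2.2841  v^+=2.2992  a^+=1.1188
step 4: x_pred=3.2932  r=-3.7832  x^+=1.5757  v^+=2.0279  a^+=-4.2724
step 5: x_pred=2.0450  r=-0.6450  x^+=1.7522  v^+=0.1964  a^+=-5.1915
step 6: x_pred=1.4154  r=2.9846  x^+=2.7704  v^+=-1.3132  a^+=-0.9384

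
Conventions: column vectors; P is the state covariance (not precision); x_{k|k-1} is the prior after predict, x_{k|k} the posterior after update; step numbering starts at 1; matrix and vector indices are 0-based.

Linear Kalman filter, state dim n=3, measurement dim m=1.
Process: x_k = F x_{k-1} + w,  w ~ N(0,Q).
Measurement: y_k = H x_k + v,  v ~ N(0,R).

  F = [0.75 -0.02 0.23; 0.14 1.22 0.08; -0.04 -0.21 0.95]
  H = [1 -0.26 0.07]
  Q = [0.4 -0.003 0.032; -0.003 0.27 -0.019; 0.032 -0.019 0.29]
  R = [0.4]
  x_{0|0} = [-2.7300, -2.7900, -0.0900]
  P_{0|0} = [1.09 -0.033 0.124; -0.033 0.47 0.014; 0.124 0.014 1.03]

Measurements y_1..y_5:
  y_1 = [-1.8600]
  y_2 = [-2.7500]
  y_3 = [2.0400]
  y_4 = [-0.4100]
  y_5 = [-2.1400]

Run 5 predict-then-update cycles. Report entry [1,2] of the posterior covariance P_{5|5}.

step 1: x^-=[-2.0124, -3.7932, 0.6096]  P^-=[1.1114 0.1042 0.3178; 0.1042 0.9917 -0.0326; 0.3178 -0.0326 1.2265]  S=[1.5760]  K=[0.7022; -0.0990; 0.2615]  nu=[-0.8765]  x^+=[-2.6278, -3.7065, 0.3804]  P^+=[0.3344 0.2137 0.0284; 0.2137 0.9763 0.0082; 0.0284 0.0082 1.1187]
step 2: x^-=[-1.8093, -4.8593, 1.2449]  P^-=[0.6510 0.2287 0.2565; 0.2287 1.8121 -0.1896; 0.2565 -0.1896 1.3414]  S=[1.1040]  K=[0.5521; -0.2316; 0.3620]  nu=[-2.2913]  x^+=[-3.0743, -4.3286, 0.4154]  P^+=[0.3145 0.3699 0.0358; 0.3699 1.7529 -0.0971; 0.0358 -0.0971 1.1967]
step 3: x^-=[-2.1236, -5.6781, 1.4266]  P^-=[0.6431 0.3229 0.2652; 0.3229 3.0010 -0.5140; 0.2652 -0.5140 1.4901]  S=[1.1412]  K=[0.5062; -0.4323; 0.4409]  nu=[2.5875]  x^+=[-0.8138, -6.7967, 2.5673]  P^+=[0.3506 0.5726 0.0105; 0.5726 2.7877 -0.2965; 0.0105 -0.2965 1.2682]
step 4: x^-=[0.1161, -8.2005, 3.8988]  P^-=[0.6546 0.4297 0.2479; 0.4297 4.5722 -1.0209; 0.2479 -1.0209 1.6852]  S=[1.2203]  K=[0.4591; -0.6805; 0.5173]  nu=[-2.9311]  x^+=[-1.2295, -6.2057, 2.3825]  P^+=[0.3974 0.8110 -0.0419; 0.8110 4.0070 -0.5913; -0.0419 -0.5913 1.3587]
step 5: x^-=[-0.2500, -7.5525, 3.6158]  P^-=[0.6637 0.5369 0.2170; 0.5369 6.4112 -1.6888; 0.2170 -1.6888 1.9463]  S=[1.3193]  K=[0.4088; -0.9461; 0.6006]  nu=[-4.1067]  x^+=[-1.9287, -3.6670, 1.1494]  P^+=[0.4432 1.0471 -0.1069; 1.0471 5.2302 -0.9391; -0.1069 -0.9391 1.4704]

P_post[1,2] = -0.9391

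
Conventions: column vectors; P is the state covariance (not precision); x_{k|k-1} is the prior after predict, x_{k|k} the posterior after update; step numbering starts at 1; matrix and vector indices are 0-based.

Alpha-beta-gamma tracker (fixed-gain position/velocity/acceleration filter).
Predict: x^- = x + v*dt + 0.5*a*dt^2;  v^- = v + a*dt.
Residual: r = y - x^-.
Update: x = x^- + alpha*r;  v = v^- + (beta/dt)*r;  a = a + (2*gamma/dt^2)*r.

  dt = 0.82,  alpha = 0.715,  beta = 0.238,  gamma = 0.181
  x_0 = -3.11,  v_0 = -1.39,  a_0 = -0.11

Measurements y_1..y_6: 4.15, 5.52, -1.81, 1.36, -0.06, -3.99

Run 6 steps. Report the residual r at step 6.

resid = -1.7183

step 1: x_pred=-4.2868  r=8.4368  x^+=1.7455  v^+=0.9685  a^+=4.4321
step 2: x_pred=4.0298  r=1.4902  x^+=5.0953  v^+=5.0354  a^+=5.2344
step 3: x_pred=10.9841  r=-12.7941  x^+=1.8363  v^+=5.6142  a^+=-1.6536
step 4: x_pred=5.8840  r=-4.5240  x^+=2.6493  v^+=2.9452  a^+=-4.0892
step 5: x_pred=3.6896  r=-3.7496  x^+=1.0086  v^+=-1.4962  a^+=-6.1078
step 6: x_pred=-2.2717  r=-1.7183  x^+=-3.5003  v^+=-7.0034  a^+=-7.0329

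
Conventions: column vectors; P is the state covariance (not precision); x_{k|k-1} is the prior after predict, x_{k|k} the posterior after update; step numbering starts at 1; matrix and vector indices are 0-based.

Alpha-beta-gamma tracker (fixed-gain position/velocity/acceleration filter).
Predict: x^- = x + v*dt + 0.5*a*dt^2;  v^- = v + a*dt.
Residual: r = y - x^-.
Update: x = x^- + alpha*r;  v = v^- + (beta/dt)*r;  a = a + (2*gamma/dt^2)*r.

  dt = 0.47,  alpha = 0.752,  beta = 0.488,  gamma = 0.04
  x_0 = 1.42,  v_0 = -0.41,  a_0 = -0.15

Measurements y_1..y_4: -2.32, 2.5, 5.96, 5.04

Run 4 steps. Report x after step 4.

x_post = 5.7924

step 1: x_pred=1.2107  r=-3.5307  x^+=-1.4444  v^+=-4.1465  a^+=-1.4287
step 2: x_pred=-3.5510  r=6.0510  x^+=0.9994  v^+=1.4648  a^+=0.7627
step 3: x_pred=1.7721  r=4.1879  x^+=4.9214  v^+=6.1716  a^+=2.2794
step 4: x_pred=8.0738  r=-3.0338  x^+=5.7924  v^+=4.0929  a^+=1.1807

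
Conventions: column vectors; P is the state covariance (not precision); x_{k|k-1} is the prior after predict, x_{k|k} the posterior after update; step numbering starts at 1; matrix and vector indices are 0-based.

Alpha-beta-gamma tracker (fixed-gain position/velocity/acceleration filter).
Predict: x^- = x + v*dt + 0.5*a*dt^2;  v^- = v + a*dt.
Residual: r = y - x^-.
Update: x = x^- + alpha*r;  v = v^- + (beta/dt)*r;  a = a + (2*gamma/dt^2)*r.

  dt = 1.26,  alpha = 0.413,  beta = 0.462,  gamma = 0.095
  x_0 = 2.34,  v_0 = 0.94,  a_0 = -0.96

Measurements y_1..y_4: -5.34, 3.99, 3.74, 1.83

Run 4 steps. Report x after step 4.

step 1: x_pred=2.7624  r=-8.1024  x^+=-0.5839  v^+=-3.2405  a^+=-1.9297
step 2: x_pred=-6.1987  r=10.1887  x^+=-1.9908  v^+=-1.9360  a^+=-0.7103
step 3: x_pred=-4.9940  r=8.7340  x^+=-1.3868  v^+=0.3715  a^+=0.3349
step 4: x_pred=-0.6529  r=2.4829  x^+=0.3725  v^+=1.7039  a^+=0.6321

x_post = 0.3725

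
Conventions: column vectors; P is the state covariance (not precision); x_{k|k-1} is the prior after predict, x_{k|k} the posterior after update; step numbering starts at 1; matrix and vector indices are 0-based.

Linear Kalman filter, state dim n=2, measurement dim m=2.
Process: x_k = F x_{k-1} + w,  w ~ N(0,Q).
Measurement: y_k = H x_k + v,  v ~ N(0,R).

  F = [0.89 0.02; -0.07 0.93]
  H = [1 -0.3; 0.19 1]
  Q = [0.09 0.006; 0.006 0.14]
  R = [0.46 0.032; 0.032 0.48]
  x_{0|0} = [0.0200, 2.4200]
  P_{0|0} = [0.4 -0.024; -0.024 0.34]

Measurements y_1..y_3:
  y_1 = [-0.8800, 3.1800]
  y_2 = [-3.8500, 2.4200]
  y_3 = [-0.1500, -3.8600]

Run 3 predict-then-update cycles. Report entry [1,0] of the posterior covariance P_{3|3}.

step 1: x^-=[0.0662, 2.2492]  P^-=[0.4061 -0.0324; -0.0324 0.4392]  S=[0.9251 -0.0532; -0.0532 0.9215]  K=[0.4538 0.0747; -0.1510 0.4612]  nu=[-0.2714, 0.9182]  x^+=[0.0116, 2.7136]  P^+=[0.2141 0.0097; 0.0097 0.2147]
step 2: x^-=[0.0646, 2.5229]  P^-=[0.2600 0.0047; 0.0047 0.3255]  S=[0.7465 -0.0118; -0.0118 0.8166]  K=[0.3475 0.0713; -0.1182 0.3979]  nu=[-3.1578, -0.1151]  x^+=[-1.0410, 2.8504]  P^+=[0.1663 0.0137; 0.0137 0.1846]
step 3: x^-=[-0.8695, 2.7237]  P^-=[0.2223 0.0104; 0.0104 0.2987]  S=[0.7029 -0.0055; -0.0055 0.7907]  K=[0.3123 0.0688; -0.1097 0.3795]  nu=[1.5366, -6.4185]  x^+=[-0.8311, 0.1193]  P^+=[0.1502 0.0145; 0.0145 0.1759]

P_post[1,0] = 0.0145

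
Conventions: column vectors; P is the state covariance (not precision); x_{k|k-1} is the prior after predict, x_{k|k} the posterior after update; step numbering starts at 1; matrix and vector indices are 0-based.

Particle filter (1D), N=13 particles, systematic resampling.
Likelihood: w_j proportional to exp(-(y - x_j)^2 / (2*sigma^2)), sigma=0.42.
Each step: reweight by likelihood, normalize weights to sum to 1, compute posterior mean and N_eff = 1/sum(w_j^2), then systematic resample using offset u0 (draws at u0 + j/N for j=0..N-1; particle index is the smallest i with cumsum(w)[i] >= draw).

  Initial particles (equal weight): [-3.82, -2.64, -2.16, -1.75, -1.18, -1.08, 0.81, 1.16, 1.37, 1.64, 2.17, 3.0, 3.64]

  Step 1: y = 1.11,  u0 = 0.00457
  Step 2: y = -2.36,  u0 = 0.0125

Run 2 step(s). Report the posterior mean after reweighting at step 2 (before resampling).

post_mean = 0.8105

step 1: w=[0.0000, 0.0000, 0.0000, 0.0000, 0.0000, 0.0000, 0.2511, 0.3218, 0.2676, 0.1462, 0.0134, 0.0000, 0.0000]  mean=1.2120  Neff=3.8505  idx=[6, 6, 6, 6, 7, 7, 7, 7, 8, 8, 8, 9, 9]
step 2: w=[0.2497, 0.2497, 0.2497, 0.2497, 0.0003, 0.0003, 0.0003, 0.0003, 0.0000, 0.0000, 0.0000, 0.0000, 0.0000]  mean=0.8105  Neff=4.0106  idx=[0, 0, 0, 0, 1, 1, 1, 2, 2, 2, 3, 3, 3]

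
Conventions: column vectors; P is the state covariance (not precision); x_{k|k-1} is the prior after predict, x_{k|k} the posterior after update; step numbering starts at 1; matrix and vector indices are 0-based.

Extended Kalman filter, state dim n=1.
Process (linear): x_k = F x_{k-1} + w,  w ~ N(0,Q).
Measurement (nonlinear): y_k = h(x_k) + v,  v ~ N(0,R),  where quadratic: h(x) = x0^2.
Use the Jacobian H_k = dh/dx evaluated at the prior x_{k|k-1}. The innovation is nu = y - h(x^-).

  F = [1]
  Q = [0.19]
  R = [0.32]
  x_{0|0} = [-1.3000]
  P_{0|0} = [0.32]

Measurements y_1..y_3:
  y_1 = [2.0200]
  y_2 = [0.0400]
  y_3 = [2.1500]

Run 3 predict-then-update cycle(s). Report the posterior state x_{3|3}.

x_post = [-1.4089]

step 1: x^-=[-1.3000]  P^-=[0.5100]  H_jac=[-2.6000]  S=[3.7676]  K=[-0.3519]  nu=[0.3300]  x^+=[-1.4161]  P^+=[0.0433]
step 2: x^-=[-1.4161]  P^-=[0.2333]  H_jac=[-2.8323]  S=[2.1916]  K=[-0.3015]  nu=[-1.9655]  x^+=[-0.8235]  P^+=[0.0341]
step 3: x^-=[-0.8235]  P^-=[0.2241]  H_jac=[-1.6470]  S=[0.9278]  K=[-0.3978]  nu=[1.4718]  x^+=[-1.4089]  P^+=[0.0773]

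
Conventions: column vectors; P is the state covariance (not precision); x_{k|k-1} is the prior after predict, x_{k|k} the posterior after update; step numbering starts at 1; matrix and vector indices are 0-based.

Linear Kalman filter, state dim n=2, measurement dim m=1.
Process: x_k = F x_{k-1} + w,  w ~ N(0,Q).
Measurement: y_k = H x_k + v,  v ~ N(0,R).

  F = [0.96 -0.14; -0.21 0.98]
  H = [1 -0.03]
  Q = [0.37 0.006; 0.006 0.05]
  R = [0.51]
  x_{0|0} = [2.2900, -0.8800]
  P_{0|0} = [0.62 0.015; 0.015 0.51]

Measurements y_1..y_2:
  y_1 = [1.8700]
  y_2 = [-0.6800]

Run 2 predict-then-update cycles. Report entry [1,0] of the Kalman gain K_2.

step 1: x^-=[2.3216, -1.3433]  P^-=[0.9474 -0.1744; -0.1744 0.5610]  S=[1.4683]  K=[0.6488; -0.1302]  nu=[-0.4919]  x^+=[2.0025, -1.2792]  P^+=[0.3294 -0.0503; -0.0503 0.5361]
step 2: x^-=[2.1015, -1.6742]  P^-=[0.6976 -0.1828; -0.1828 0.6001]  S=[1.2191]  K=[0.5767; -0.1647]  nu=[-2.8317]  x^+=[0.4684, -1.2078]  P^+=[0.2921 -0.0670; -0.0670 0.5670]

K[1,0] = -0.1647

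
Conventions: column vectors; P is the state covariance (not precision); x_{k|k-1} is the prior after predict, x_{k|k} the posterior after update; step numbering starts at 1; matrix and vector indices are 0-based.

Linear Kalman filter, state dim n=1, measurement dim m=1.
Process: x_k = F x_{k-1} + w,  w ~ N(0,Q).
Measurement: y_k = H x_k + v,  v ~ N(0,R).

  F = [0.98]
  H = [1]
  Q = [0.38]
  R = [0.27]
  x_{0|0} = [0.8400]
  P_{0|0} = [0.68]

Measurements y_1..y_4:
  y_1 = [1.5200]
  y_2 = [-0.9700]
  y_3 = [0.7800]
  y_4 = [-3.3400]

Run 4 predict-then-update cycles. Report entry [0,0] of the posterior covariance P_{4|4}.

step 1: x^-=[0.8232]  P^-=[1.0331]  S=[1.3031]  K=[0.7928]  nu=[0.6968]  x^+=[1.3756]  P^+=[0.2141]
step 2: x^-=[1.3481]  P^-=[0.5856]  S=[0.8556]  K=[0.6844]  nu=[-2.3181]  x^+=[-0.2385]  P^+=[0.1848]
step 3: x^-=[-0.2337]  P^-=[0.5575]  S=[0.8275]  K=[0.6737]  nu=[1.0137]  x^+=[0.4492]  P^+=[0.1819]
step 4: x^-=[0.4403]  P^-=[0.5547]  S=[0.8247]  K=[0.6726]  nu=[-3.7803]  x^+=[-2.1024]  P^+=[0.1816]

P_post[0,0] = 0.1816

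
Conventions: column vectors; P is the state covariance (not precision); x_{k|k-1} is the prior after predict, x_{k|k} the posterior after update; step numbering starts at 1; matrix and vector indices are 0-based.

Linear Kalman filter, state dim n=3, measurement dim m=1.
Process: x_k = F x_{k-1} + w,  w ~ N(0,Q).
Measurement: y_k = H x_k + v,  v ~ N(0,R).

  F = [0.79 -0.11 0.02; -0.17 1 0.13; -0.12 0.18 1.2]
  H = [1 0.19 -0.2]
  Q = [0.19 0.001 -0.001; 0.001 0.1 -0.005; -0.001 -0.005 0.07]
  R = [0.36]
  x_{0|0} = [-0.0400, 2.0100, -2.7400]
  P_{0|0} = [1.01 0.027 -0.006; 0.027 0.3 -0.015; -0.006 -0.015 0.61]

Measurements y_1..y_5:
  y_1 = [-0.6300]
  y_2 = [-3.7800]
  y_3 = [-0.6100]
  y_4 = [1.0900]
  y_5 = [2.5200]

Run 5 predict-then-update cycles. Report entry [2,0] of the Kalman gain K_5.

step 1: x^-=[-0.3075, 1.6606, -2.9214]  P^-=[0.8194 -0.1449 -0.0876; -0.1449 0.4267 0.1437; -0.0876 0.1437 0.9667]  S=[1.2025]  K=[0.6731; -0.0770; -0.2109]  nu=[-1.2223]  x^+=[-1.1302, 1.7547, -2.6636]  P^+=[0.2746 -0.0826 0.0831; -0.0826 0.4196 0.1241; 0.0831 0.1241 0.9132]
step 2: x^-=[-1.1391, 1.6006, -2.7448]  P^-=[0.3833 -0.1375 0.0364; -0.1375 0.5996 0.3646; 0.0364 0.3646 1.4359]  S=[0.7278]  K=[0.4807; -0.1326; -0.2494]  nu=[-3.4939]  x^+=[-2.8187, 2.0638, -1.8736]  P^+=[0.2151 -0.0911 0.1236; -0.0911 0.5868 0.3406; 0.1236 0.3406 1.3906]
step 3: x^-=[-2.4912, 2.2994, -1.5386]  P^-=[0.3501 -0.1483 0.0594; -0.1483 0.8306 0.7252; 0.0594 0.7252 2.2101]  S=[0.6933]  K=[0.4473; -0.1954; -0.3531]  nu=[1.1366]  x^+=[-1.9829, 2.0772, -1.9400]  P^+=[0.2115 -0.0877 0.1689; -0.0877 0.8041 0.6773; 0.1689 0.6773 2.1236]
step 4: x^-=[-1.8338, 2.1621, -1.7161]  P^-=[0.3501 -0.1606 0.0731; -0.1606 1.1446 1.2801; 0.0731 1.2801 3.4048]  S=[0.7001]  K=[0.4357; -0.2845; -0.5208]  nu=[2.1697]  x^+=[-0.8885, 1.5449, -2.8462]  P^+=[0.2173 -0.0738 0.2320; -0.0738 1.0879 1.1764; 0.2320 1.1764 3.2149]
step 5: x^-=[-0.9288, 1.3259, -3.0307]  P^-=[0.3550 -0.1695 0.0909; -0.1695 1.5692 2.0961; 0.0909 2.0961 5.1824]  S=[0.7189]  K=[0.4238; -0.4041; -0.7614]  nu=[2.5907]  x^+=[0.1691, 0.2790, -5.0032]  P^+=[0.2259 -0.0463 0.3228; -0.0463 1.4518 1.8749; 0.3228 1.8749 4.7657]

K[2,0] = -0.7614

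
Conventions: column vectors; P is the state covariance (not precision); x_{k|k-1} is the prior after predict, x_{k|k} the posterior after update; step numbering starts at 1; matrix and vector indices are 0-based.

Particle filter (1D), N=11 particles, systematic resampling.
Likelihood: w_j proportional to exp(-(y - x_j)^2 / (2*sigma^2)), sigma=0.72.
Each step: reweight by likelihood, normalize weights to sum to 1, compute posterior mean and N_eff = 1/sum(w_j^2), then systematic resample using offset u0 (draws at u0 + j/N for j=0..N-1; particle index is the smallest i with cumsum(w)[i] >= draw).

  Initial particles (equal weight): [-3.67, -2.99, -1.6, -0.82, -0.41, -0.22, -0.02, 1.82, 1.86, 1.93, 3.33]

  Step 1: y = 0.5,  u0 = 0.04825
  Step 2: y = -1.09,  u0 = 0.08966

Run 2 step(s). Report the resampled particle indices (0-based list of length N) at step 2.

step 1: w=[0.0000, 0.0000, 0.0056, 0.0739, 0.1785, 0.2406, 0.3056, 0.0739, 0.0666, 0.0552, 0.0002]  mean=0.1637  Neff=4.9619  idx=[3, 4, 4, 5, 5, 6, 6, 6, 6, 7, 9]
step 2: w=[0.2070, 0.1422, 0.1422, 0.1070, 0.1070, 0.0736, 0.0736, 0.0736, 0.0736, 0.0001, 0.0000]  mean=-0.3391  Neff=7.8201  idx=[0, 0, 1, 2, 2, 3, 4, 5, 6, 7, 8]

resampled_idx = [0, 0, 1, 2, 2, 3, 4, 5, 6, 7, 8]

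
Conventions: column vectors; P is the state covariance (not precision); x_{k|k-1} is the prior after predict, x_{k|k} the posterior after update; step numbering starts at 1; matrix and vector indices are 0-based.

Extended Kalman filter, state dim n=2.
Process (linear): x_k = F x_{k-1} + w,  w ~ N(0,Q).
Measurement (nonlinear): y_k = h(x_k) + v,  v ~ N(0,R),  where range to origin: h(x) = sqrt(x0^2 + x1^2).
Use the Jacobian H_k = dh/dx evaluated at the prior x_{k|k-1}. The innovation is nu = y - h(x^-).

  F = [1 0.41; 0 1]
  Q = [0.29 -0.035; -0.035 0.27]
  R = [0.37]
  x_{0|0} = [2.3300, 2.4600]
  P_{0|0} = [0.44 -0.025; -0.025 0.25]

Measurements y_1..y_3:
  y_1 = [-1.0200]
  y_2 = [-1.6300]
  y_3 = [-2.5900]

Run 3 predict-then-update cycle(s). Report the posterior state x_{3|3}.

step 1: x^-=[3.3386, 2.4600]  P^-=[0.7515 0.0425; 0.0425 0.5200]  H_jac=[0.8051 0.5932]  S=[1.0806]  K=[0.5832; 0.3171]  nu=[-5.1670]  x^+=[0.3252, 0.8215]  P^+=[0.3840 -0.1573; -0.1573 0.4113]
step 2: x^-=[0.6620, 0.8215]  P^-=[0.6141 -0.0237; -0.0237 0.6813]  H_jac=[0.6275 0.7786]  S=[1.0017]  K=[0.3662; 0.5148]  nu=[-2.6851]  x^+=[-0.3214, -0.5607]  P^+=[0.4797 -0.2126; -0.2126 0.4159]
step 3: x^-=[-0.5513, -0.5607]  P^-=[0.6653 -0.0770; -0.0770 0.6859]  H_jac=[-0.7011 -0.7131]  S=[0.9688]  K=[-0.4248; -0.4491]  nu=[-3.3763]  x^+=[0.8830, 0.9556]  P^+=[0.4905 -0.2619; -0.2619 0.4905]

x_post = [0.8830, 0.9556]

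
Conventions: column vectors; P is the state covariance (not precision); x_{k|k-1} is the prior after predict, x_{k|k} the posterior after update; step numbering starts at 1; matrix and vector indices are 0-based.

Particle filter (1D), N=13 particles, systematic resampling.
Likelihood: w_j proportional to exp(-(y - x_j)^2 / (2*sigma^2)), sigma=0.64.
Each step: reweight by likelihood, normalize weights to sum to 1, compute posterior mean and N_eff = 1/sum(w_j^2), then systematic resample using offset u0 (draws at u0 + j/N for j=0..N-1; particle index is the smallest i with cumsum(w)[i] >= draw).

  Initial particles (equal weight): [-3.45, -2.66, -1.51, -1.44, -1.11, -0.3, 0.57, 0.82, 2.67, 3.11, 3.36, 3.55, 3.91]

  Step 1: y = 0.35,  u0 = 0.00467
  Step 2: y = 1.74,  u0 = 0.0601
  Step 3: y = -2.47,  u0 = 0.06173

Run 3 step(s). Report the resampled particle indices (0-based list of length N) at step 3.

resampled_idx = [0, 0, 1, 1, 2, 2, 3, 3, 4, 4, 5, 9, 12]

step 1: w=[0.0000, 0.0000, 0.0061, 0.0083, 0.0307, 0.2474, 0.3905, 0.3164, 0.0006, 0.0000, 0.0000, 0.0000, 0.0000]  mean=0.3543  Neff=3.1760  idx=[2, 5, 5, 5, 6, 6, 6, 6, 6, 7, 7, 7, 7]
step 2: w=[0.0000, 0.0026, 0.0026, 0.0026, 0.0789, 0.0789, 0.0789, 0.0789, 0.0789, 0.1494, 0.1494, 0.1494, 0.1494]  mean=0.7126  Neff=8.3040  idx=[4, 5, 6, 7, 8, 9, 9, 10, 10, 11, 11, 12, 12]
step 3: w=[0.1624, 0.1624, 0.1624, 0.1624, 0.1624, 0.0235, 0.0235, 0.0235, 0.0235, 0.0235, 0.0235, 0.0235, 0.0235]  mean=0.6170  Neff=7.3404  idx=[0, 0, 1, 1, 2, 2, 3, 3, 4, 4, 5, 9, 12]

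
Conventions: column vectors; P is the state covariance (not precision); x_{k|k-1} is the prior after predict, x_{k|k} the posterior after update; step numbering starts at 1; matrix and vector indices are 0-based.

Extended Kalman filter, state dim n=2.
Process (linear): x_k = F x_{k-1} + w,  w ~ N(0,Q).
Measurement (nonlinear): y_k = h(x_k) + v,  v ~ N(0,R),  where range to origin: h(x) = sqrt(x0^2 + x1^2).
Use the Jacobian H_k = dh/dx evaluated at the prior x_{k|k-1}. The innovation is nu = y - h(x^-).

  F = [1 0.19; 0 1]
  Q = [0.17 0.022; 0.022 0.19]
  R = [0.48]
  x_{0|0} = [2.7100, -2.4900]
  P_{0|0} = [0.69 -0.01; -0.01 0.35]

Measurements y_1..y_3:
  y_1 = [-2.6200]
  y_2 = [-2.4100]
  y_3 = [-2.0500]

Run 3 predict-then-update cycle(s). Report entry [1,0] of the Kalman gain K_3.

K[1,0] = 0.3056

step 1: x^-=[2.2369, -2.4900]  P^-=[0.8688 0.0785; 0.0785 0.5400]  H_jac=[0.6683 -0.7439]  S=[1.0888]  K=[0.4796; -0.3208]  nu=[-5.9672]  x^+=[-0.6252, -0.5760]  P^+=[0.6184 0.2460; 0.2460 0.4280]
step 2: x^-=[-0.7346, -0.5760]  P^-=[0.8973 0.3493; 0.3493 0.6180]  H_jac=[-0.7870 -0.6170]  S=[1.6102]  K=[-0.5724; -0.4075]  nu=[-3.3435]  x^+=[1.1792, 0.7866]  P^+=[0.3697 -0.0263; -0.0263 0.3506]
step 3: x^-=[1.3286, 0.7866]  P^-=[0.5424 0.0623; 0.0623 0.5406]  H_jac=[0.8605 0.5095]  S=[1.0766]  K=[0.4630; 0.3056]  nu=[-3.5940]  x^+=[-0.3355, -0.3118]  P^+=[0.3116 -0.0900; -0.0900 0.4400]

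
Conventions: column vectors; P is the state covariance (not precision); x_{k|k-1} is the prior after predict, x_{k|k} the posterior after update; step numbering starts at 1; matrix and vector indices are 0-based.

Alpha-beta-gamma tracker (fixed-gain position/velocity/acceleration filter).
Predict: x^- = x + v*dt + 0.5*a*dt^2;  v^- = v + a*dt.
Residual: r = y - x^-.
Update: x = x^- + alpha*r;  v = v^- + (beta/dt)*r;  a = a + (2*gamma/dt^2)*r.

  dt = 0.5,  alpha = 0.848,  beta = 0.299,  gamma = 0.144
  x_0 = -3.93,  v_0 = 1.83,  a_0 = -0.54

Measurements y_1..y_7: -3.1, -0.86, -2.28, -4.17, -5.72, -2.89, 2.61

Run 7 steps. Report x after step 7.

step 1: x_pred=-3.0825  r=-0.0175  x^+=-3.0973  v^+=1.5495  a^+=-0.5602
step 2: x_pred=-2.3926  r=1.5326  x^+=-1.0930  v^+=2.1859  a^+=1.2054
step 3: x_pred=0.1507  r=-2.4307  x^+=-1.9105  v^+=1.3351  a^+=-1.5948
step 4: x_pred=-1.4423  r=-2.7277  x^+=-3.7554  v^+=-1.0934  a^+=-4.7370
step 5: x_pred=-4.8942  r=-0.8258  x^+=-5.5945  v^+=-3.9558  a^+=-5.6883
step 6: x_pred=-8.2834  r=5.3934  x^+=-3.7098  v^+=-3.5747  a^+=0.5249
step 7: x_pred=-5.4315  r=8.0415  x^+=1.3877  v^+=1.4966  a^+=9.7887

x_post = 1.3877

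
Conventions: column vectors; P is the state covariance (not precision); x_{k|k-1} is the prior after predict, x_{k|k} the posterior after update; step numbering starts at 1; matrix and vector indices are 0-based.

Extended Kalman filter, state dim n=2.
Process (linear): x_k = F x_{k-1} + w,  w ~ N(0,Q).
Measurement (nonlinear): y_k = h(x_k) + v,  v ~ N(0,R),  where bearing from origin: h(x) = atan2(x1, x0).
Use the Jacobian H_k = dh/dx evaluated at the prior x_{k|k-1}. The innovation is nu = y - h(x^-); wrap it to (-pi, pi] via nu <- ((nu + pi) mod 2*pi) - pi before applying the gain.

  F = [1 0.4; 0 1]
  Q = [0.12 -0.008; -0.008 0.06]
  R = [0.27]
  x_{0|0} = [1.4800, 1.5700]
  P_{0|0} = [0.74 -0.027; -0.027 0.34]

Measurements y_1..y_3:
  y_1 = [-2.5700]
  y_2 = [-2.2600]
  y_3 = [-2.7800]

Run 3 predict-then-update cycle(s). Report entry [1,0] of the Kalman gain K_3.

step 1: x^-=[2.1080, 1.5700]  P^-=[0.8928 0.1010; 0.1010 0.4000]  H_jac=[-0.2273 0.3051]  S=[0.3393]  K=[-0.5071; 0.2920]  nu=[3.0730]  x^+=[0.5497, 2.4674]  P^+=[0.8055 0.1513; 0.1513 0.3711]
step 2: x^-=[1.5367, 2.4674]  P^-=[1.1059 0.2917; 0.2917 0.4311]  H_jac=[-0.2920 0.1819]  S=[0.3476]  K=[-0.7765; -0.0195]  nu=[3.0094]  x^+=[-0.8001, 2.4087]  P^+=[0.8963 0.2864; 0.2864 0.4309]
step 3: x^-=[0.1634, 2.4087]  P^-=[1.3144 0.4508; 0.4508 0.4909]  H_jac=[-0.4133 0.0280]  S=[0.4844]  K=[-1.0952; -0.3562]  nu=[2.0001]  x^+=[-2.0272, 1.6964]  P^+=[0.7333 0.2618; 0.2618 0.4295]

K[1,0] = -0.3562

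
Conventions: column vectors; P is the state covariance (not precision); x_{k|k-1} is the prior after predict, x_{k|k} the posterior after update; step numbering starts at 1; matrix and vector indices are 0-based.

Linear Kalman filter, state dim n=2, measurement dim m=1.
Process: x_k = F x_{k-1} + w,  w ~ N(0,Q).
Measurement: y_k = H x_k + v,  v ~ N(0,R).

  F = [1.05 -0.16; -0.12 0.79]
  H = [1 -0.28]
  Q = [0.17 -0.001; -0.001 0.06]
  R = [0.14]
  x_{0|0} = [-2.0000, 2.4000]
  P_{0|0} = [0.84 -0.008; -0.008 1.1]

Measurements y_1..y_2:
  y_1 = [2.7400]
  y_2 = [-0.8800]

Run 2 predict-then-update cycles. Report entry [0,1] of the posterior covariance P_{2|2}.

P_post[0,1] = 0.0794

step 1: x^-=[-2.4840, 2.1360]  P^-=[1.1269 -0.2527; -0.2527 0.7601]  S=[1.4680]  K=[0.8158; -0.3171]  nu=[5.8221]  x^+=[2.2659, 0.2899]  P^+=[0.1498 0.1271; 0.1271 0.6125]
step 2: x^-=[2.3329, -0.0429]  P^-=[0.3081 0.0106; 0.0106 0.4203]  S=[0.4752]  K=[0.6422; -0.2254]  nu=[-3.2249]  x^+=[0.2617, 0.6840]  P^+=[0.1121 0.0794; 0.0794 0.3962]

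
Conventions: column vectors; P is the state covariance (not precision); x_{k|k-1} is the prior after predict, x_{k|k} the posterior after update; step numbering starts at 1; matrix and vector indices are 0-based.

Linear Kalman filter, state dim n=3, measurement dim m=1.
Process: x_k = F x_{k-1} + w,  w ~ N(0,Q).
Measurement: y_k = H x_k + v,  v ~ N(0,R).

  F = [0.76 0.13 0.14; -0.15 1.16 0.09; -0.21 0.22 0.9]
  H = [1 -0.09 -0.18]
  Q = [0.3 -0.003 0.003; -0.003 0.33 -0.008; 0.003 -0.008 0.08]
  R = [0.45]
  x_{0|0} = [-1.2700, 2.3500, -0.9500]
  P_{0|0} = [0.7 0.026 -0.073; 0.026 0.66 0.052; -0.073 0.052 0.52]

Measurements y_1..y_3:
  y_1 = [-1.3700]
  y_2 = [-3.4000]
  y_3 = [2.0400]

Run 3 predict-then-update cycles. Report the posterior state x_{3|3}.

step 1: x^-=[-0.7927, 2.8310, -0.0713]  P^-=[0.7172 0.0513 -0.0608; 0.0513 1.2418 0.2840; -0.0608 0.2840 0.6098]  S=[1.2188]  K=[0.5936; -0.0916; -0.1609]  nu=[-0.3353]  x^+=[-0.9918, 2.8617, -0.0173]  P^+=[0.2877 0.1175 0.0556; 0.1175 1.2316 0.2660; 0.0556 0.2660 0.5782]
step 2: x^-=[-0.3841, 3.4668, 0.8222]  P^-=[0.5431 0.3075 0.1573; 0.3075 2.0116 0.6041; 0.1573 0.6041 0.6941]  S=[0.9394]  K=[0.5185; 0.0188; -0.0234]  nu=[-2.5558]  x^+=[-1.7093, 3.4186, 0.8820]  P^+=[0.2905 0.2983 0.1687; 0.2983 2.0112 0.6045; 0.1687 0.6045 0.6936]
step 3: x^-=[-0.7311, 4.3014, 1.9049]  P^-=[0.6323 0.6463 0.3431; 0.6463 3.0663 1.1052; 0.3431 1.1052 0.9000]  S=[0.9322]  K=[0.5496; 0.1839; 0.0875]  nu=[3.5012]  x^+=[1.1930, 4.9452, 2.2114]  P^+=[0.3507 0.5521 0.2982; 0.5521 3.0348 1.0902; 0.2982 1.0902 0.8929]

x_post = [1.1930, 4.9452, 2.2114]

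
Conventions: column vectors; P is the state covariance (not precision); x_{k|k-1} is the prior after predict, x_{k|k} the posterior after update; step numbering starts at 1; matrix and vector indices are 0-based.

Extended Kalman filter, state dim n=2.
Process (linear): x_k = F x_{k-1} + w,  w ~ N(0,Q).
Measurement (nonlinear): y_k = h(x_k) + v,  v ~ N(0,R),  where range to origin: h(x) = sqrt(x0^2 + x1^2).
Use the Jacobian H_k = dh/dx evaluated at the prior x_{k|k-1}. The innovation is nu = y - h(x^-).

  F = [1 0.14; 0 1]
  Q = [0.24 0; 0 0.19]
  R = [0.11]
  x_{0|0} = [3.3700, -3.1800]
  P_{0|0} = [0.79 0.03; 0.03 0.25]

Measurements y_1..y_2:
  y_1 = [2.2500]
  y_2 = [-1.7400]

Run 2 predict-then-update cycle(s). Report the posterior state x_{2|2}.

x_post = [1.5906, 1.2623]

step 1: x^-=[2.9248, -3.1800]  P^-=[1.0433 0.0650; 0.0650 0.4400]  H_jac=[0.6770 -0.7360]  S=[0.7617]  K=[0.8644; -0.3674]  nu=[-2.0705]  x^+=[1.1350, -2.4193]  P^+=[0.4741 0.3069; 0.3069 0.3372]
step 2: x^-=[0.7963, -2.4193]  P^-=[0.8067 0.3541; 0.3541 0.5272]  H_jac=[0.3126 -0.9499]  S=[0.4542]  K=[-0.1853; -0.8588]  nu=[-4.2870]  x^+=[1.5906, 1.2623]  P^+=[0.7911 0.2818; 0.2818 0.1922]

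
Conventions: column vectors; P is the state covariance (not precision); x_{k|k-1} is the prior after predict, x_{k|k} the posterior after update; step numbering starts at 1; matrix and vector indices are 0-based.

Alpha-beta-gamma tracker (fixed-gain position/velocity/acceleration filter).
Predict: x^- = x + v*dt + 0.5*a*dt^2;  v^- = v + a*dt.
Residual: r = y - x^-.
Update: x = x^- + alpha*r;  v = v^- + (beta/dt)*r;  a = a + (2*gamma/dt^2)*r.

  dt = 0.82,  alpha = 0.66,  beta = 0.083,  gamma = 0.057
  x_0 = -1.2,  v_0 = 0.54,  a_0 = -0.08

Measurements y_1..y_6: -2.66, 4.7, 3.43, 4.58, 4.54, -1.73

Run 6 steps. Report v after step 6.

step 1: x_pred=-0.7841  r=-1.8759  x^+=-2.0222  v^+=0.2845  a^+=-0.3980
step 2: x_pred=-1.9227  r=6.6227  x^+=2.4483  v^+=0.6285  a^+=0.7248
step 3: x_pred=3.2073  r=0.2227  x^+=3.3543  v^+=1.2453  a^+=0.7625
step 4: x_pred=4.6318  r=-0.0518  x^+=4.5976  v^+=1.8654  a^+=0.7538
step 5: x_pred=6.3806  r=-1.8406  x^+=5.1658  v^+=2.2971  a^+=0.4417
step 6: x_pred=7.1980  r=-8.9280  x^+=1.3055  v^+=1.7556  a^+=-1.0720

v_post = 1.7556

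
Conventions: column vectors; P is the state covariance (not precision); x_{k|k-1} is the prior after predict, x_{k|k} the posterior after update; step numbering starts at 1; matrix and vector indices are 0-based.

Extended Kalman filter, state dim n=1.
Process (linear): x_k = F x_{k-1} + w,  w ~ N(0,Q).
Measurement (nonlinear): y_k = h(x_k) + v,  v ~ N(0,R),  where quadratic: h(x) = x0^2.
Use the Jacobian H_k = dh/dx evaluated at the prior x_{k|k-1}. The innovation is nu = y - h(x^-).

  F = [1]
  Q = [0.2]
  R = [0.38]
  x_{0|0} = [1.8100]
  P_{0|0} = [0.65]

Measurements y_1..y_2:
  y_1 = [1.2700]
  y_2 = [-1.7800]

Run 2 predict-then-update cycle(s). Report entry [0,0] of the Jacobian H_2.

step 1: x^-=[1.8100]  P^-=[0.8500]  H_jac=[3.6200]  S=[11.5187]  K=[0.2671]  nu=[-2.0061]  x^+=[1.2741]  P^+=[0.0280]
step 2: x^-=[1.2741]  P^-=[0.2280]  H_jac=[2.5482]  S=[1.8608]  K=[0.3123]  nu=[-3.4034]  x^+=[0.2113]  P^+=[0.0466]

H_jac[0,0] = 2.5482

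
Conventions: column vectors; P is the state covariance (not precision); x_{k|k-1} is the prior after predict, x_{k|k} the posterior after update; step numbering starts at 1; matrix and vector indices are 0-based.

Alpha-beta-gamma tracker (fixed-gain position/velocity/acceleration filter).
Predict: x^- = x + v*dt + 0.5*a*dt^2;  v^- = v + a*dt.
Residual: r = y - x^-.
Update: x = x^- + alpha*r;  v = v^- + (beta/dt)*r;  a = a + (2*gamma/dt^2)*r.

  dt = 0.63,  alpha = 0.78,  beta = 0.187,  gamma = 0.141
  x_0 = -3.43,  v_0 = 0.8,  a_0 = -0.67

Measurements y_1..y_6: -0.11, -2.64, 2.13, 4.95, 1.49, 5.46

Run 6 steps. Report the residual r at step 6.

step 1: x_pred=-3.0590  r=2.9490  x^+=-0.7588  v^+=1.2532  a^+=1.4253
step 2: x_pred=0.3136  r=-2.9536  x^+=-1.9902  v^+=1.2744  a^+=-0.6733
step 3: x_pred=-1.3209  r=3.4509  x^+=1.3708  v^+=1.8746  a^+=1.7786
step 4: x_pred=2.9047  r=2.0453  x^+=4.5000  v^+=3.6022  a^+=3.2318
step 5: x_pred=7.4108  r=-5.9208  x^+=2.7926  v^+=3.8808  a^+=-0.9750
step 6: x_pred=5.0440  r=0.4160  x^+=5.3685  v^+=3.3900  a^+=-0.6794

resid = 0.4160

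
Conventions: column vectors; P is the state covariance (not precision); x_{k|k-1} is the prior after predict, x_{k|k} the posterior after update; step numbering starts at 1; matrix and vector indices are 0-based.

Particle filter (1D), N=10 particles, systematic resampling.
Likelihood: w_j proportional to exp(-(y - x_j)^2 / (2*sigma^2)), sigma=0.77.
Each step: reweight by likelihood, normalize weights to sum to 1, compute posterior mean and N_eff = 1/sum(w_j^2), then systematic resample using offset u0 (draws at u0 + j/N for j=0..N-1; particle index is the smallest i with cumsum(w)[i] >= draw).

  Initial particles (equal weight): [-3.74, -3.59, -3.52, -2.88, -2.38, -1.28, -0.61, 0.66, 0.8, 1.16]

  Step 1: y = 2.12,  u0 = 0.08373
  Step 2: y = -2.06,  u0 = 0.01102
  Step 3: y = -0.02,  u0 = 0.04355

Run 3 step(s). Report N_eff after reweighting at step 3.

N_eff = 9.6773

step 1: w=[0.0000, 0.0000, 0.0000, 0.0000, 0.0000, 0.0001, 0.0022, 0.1933, 0.2683, 0.5362]  mean=0.9628  Neff=2.5200  idx=[7, 7, 8, 8, 9, 9, 9, 9, 9, 9]
step 2: w=[0.2837, 0.2837, 0.1468, 0.1468, 0.0232, 0.0232, 0.0232, 0.0232, 0.0232, 0.0232]  mean=0.7706  Neff=4.8248  idx=[0, 0, 0, 1, 1, 1, 2, 2, 3, 6]
step 3: w=[0.1115, 0.1115, 0.1115, 0.1115, 0.1115, 0.1115, 0.0934, 0.0934, 0.0934, 0.0509]  mean=0.7247  Neff=9.6773  idx=[0, 1, 2, 3, 3, 4, 5, 6, 7, 8]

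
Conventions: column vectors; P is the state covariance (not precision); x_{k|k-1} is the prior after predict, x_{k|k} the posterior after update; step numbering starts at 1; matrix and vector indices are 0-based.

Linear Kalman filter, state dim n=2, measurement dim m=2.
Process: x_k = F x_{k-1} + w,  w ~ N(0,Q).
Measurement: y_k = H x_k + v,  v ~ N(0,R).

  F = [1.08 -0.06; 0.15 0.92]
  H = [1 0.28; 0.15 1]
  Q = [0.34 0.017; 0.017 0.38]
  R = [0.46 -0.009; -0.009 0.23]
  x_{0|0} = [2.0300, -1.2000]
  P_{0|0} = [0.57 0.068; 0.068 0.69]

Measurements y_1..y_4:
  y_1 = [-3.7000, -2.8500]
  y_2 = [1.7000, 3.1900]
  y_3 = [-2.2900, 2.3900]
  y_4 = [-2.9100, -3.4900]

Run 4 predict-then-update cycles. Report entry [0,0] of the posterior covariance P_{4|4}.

P_post[0,0] = 0.2881

step 1: x^-=[2.2644, -0.7995]  P^-=[0.9985 0.1382; 0.1382 0.9956]  S=[1.6140 0.5636; 0.5636 1.2895]  K=[0.6664 -0.0679; -0.0199 0.7968]  nu=[-5.7405, -2.3902]  x^+=[-1.3986, -2.5899]  P^+=[0.3269 -0.0706; -0.0706 0.1940]
step 2: x^-=[-1.3551, -2.5925]  P^-=[0.7312 -0.0103; -0.0103 0.5321]  S=[1.2271 0.2389; 0.2389 0.7755]  K=[0.6048 -0.0582; -0.0215 0.6908]  nu=[3.7810, 5.9858]  x^+=[0.5833, 1.4612]  P^+=[0.2965 -0.0633; -0.0633 0.1686]
step 3: x^-=[0.5423, 1.4318]  P^-=[0.6946 -0.0066; -0.0066 0.5119]  S=[1.1910 0.2316; 0.2316 0.7555]  K=[0.5918 -0.0523; -0.0178 0.6817]  nu=[-3.2332, 0.8768]  x^+=[-1.4170, 2.0870]  P^+=[0.2897 -0.0608; -0.0608 0.1661]
step 4: x^-=[-1.6556, 1.7075]  P^-=[0.6864 -0.0051; -0.0051 0.5103]  S=[1.1836 0.2315; 0.2315 0.7542]  K=[0.5887 -0.0510; -0.0168 0.6807]  nu=[-1.7325, -4.9492]  x^+=[-2.4233, -1.6325]  P^+=[0.2881 -0.0602; -0.0602 0.1658]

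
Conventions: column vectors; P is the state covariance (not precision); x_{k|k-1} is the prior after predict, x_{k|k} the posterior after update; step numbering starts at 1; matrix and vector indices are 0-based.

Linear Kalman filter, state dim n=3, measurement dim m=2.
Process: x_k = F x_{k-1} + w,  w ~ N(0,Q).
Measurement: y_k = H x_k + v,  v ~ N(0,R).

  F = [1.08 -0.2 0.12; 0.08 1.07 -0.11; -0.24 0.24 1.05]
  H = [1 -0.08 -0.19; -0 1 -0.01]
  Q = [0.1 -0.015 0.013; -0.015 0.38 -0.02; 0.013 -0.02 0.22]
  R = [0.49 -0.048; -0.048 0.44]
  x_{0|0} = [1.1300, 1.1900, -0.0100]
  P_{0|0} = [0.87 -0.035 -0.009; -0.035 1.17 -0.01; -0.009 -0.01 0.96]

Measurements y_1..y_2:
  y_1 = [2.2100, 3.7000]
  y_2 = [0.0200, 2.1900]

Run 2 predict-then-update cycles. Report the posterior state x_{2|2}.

x_post = [0.8600, 2.7294, 0.2048]

step 1: x^-=[0.9812, 1.3648, 0.0039]  P^-=[1.1887 -0.2433 -0.1666; -0.2433 1.7332 0.1492; -0.1666 0.1492 1.3994]  S=[1.8470 -0.4539; -0.4539 2.1704]  K=[0.6787 0.0306; -0.0275 0.7921; -0.2375 0.0126]  nu=[1.3387, 2.3352]  x^+=[1.9613, 3.1778, -0.2845]  P^+=[0.3546 -0.0178 0.1309; -0.0178 0.3502 0.0299; 0.1309 0.0299 1.2922]
step 2: x^-=[1.4485, 3.5885, -0.0068]  P^-=[0.5864 -0.1064 0.2009; -0.1064 0.7864 -0.0347; 0.2009 -0.0347 1.6363]  S=[1.0801 -0.2097; -0.2097 1.2273]  K=[0.5154 -0.0003; -0.0271 0.6364; -0.1110 -0.0605]  nu=[-1.1427, -1.3986]  x^+=[0.8600, 2.7294, 0.2048]  P^+=[0.2994 -0.0223 0.2562; -0.0223 0.2813 -0.0051; 0.2562 -0.0051 1.6213]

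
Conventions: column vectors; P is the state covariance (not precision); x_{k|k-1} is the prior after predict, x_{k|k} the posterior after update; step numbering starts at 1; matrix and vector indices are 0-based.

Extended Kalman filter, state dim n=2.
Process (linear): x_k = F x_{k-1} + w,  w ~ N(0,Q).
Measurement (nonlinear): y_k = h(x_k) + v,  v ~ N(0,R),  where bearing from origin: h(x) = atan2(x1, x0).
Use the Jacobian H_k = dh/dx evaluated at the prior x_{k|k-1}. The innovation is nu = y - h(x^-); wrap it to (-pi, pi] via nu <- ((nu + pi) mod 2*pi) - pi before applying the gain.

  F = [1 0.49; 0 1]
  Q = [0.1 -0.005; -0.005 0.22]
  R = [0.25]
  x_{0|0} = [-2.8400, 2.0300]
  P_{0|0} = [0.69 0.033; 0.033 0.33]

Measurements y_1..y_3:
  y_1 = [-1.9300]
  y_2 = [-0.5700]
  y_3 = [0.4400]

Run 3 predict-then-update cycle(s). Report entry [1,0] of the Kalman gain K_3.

step 1: x^-=[-1.8453, 2.0300]  P^-=[0.9016 0.1897; 0.1897 0.5500]  H_jac=[-0.2697 -0.2452]  S=[0.3737]  K=[-0.7751; -0.4977]  nu=[2.0446]  x^+=[-3.4301, 1.0124]  P^+=[0.6770 0.0455; 0.0455 0.4574]
step 2: x^-=[-2.9340, 1.0124]  P^-=[0.9315 0.2646; 0.2646 0.6774]  H_jac=[-0.1051 -0.3046]  S=[0.3401]  K=[-0.5249; -0.6885]  nu=[2.9038]  x^+=[-4.4582, -0.9869]  P^+=[0.8378 0.1418; 0.1418 0.5162]
step 3: x^-=[-4.9417, -0.9869]  P^-=[1.2006 0.3897; 0.3897 0.7362]  H_jac=[0.0389 -0.1946]  S=[0.2738]  K=[-0.1066; -0.4679]  nu=[-2.8987]  x^+=[-4.6328, 0.3695]  P^+=[1.1975 0.3761; 0.3761 0.6763]

K[1,0] = -0.4679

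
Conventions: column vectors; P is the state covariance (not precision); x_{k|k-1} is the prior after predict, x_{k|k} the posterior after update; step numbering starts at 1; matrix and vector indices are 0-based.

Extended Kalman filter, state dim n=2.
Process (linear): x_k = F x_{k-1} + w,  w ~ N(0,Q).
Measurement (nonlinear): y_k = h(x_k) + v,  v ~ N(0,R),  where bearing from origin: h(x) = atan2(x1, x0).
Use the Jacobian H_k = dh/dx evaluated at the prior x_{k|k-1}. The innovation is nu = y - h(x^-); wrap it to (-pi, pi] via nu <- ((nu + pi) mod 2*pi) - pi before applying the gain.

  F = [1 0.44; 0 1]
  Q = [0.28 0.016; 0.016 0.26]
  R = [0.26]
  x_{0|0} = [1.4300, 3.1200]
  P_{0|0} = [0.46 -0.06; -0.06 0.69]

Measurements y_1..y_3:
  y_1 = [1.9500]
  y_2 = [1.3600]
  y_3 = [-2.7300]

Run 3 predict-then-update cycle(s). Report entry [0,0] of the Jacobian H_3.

H_jac[0,0] = -0.0866

step 1: x^-=[2.8028, 3.1200]  P^-=[0.8208 0.2596; 0.2596 0.9500]  H_jac=[-0.1774 0.1593]  S=[0.2953]  K=[-0.3530; 0.3567]  nu=[1.1111]  x^+=[2.4106, 3.5163]  P^+=[0.7840 0.2968; 0.2968 0.9124]
step 2: x^-=[3.9578, 3.5163]  P^-=[1.5018 0.7142; 0.7142 1.1724]  H_jac=[-0.1255 0.1412]  S=[0.2817]  K=[-0.3108; 0.2696]  nu=[0.6336]  x^+=[3.7609, 3.6872]  P^+=[1.4746 0.7378; 0.7378 1.1520]
step 3: x^-=[5.3832, 3.6872]  P^-=[2.6269 1.2607; 1.2607 1.4120]  H_jac=[-0.0866 0.1264]  S=[0.2747]  K=[-0.2479; 0.2525]  nu=[2.9526]  x^+=[4.6512, 4.4326]  P^+=[2.6100 1.2779; 1.2779 1.3944]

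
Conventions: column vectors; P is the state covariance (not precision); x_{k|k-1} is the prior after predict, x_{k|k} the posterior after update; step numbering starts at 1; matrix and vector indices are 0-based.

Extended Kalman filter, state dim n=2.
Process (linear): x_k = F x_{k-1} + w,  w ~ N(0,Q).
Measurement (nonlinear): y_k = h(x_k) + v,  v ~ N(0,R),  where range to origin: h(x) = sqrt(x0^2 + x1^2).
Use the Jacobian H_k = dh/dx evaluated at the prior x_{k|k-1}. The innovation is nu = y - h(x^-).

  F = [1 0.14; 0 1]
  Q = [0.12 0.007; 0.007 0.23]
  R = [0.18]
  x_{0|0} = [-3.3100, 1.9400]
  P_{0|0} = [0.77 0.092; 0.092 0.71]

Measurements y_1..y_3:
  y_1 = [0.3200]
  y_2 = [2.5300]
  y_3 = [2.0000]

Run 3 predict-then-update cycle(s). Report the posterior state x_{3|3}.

step 1: x^-=[-3.0384, 1.9400]  P^-=[0.9297 0.1984; 0.1984 0.9400]  H_jac=[-0.8428 0.5382]  S=[0.9327]  K=[-0.7257; 0.3631]  nu=[-3.2849]  x^+=[-0.6547, 0.7473]  P^+=[0.4386 0.4441; 0.4441 0.8170]
step 2: x^-=[-0.5501, 0.7473]  P^-=[0.6989 0.5655; 0.5655 1.0470]  H_jac=[-0.5928 0.8054]  S=[0.5647]  K=[0.0728; 0.8995]  nu=[1.6021]  x^+=[-0.4334, 2.1884]  P^+=[0.6959 0.5285; 0.5285 0.5901]
step 3: x^-=[-0.1270, 2.1884]  P^-=[0.9755 0.6181; 0.6181 0.8201]  H_jac=[-0.0579 0.9983]  S=[0.9291]  K=[0.6034; 0.8426]  nu=[-0.1921]  x^+=[-0.2429, 2.0265]  P^+=[0.6372 0.1458; 0.1458 0.1604]

x_post = [-0.2429, 2.0265]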